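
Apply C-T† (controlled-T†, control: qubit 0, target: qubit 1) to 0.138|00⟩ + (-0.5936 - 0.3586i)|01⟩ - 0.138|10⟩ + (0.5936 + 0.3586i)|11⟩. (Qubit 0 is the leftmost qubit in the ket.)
0.138|00⟩ + (-0.5936 - 0.3586i)|01⟩ - 0.138|10⟩ + (0.6733 - 0.1662i)|11⟩

C-T† leaves the control-|0⟩ kets |00⟩, |01⟩ unchanged and applies T† to qubit 1 on the control-|1⟩ pair (|10⟩, |11⟩).
T† = [[1, 0], [0, (1/√2 - (1/√2)i)]].
With a = amp(|10⟩) = -0.138 and b = amp(|11⟩) = (0.5936 + 0.3586i):
new amp(|10⟩) = (1)·a = -0.138
new amp(|11⟩) = (1/√2 - (1/√2)i)·b = (0.6733 - 0.1662i)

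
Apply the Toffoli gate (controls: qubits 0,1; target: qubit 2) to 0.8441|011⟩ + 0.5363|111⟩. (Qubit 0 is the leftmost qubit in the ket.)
0.8441|011⟩ + 0.5363|110⟩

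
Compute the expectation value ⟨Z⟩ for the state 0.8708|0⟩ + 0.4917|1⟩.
0.5165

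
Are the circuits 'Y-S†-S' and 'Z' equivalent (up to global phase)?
No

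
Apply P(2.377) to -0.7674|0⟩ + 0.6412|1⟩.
-0.7674|0⟩ + (-0.4627 + 0.4439i)|1⟩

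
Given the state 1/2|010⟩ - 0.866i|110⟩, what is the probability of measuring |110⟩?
0.75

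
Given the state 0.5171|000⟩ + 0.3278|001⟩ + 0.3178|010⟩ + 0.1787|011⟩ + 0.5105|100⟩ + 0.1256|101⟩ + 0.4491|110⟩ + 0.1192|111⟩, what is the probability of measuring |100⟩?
0.2606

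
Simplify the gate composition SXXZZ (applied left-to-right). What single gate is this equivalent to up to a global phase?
S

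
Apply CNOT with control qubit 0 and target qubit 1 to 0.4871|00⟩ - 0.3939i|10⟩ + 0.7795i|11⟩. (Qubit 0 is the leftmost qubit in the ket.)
0.4871|00⟩ + 0.7795i|10⟩ - 0.3939i|11⟩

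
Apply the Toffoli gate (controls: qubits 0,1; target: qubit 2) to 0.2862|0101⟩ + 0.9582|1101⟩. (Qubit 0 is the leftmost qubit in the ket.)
0.2862|0101⟩ + 0.9582|1111⟩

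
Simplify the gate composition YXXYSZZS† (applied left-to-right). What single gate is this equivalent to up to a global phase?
I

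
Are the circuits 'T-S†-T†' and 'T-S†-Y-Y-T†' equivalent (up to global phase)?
Yes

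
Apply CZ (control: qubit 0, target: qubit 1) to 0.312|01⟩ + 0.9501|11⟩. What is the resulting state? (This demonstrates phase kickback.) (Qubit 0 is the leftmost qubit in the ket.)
0.312|01⟩ - 0.9501|11⟩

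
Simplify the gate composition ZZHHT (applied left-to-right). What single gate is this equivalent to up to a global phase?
T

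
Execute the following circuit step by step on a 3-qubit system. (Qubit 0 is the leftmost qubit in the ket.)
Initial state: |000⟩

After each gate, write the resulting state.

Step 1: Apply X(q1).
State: |010⟩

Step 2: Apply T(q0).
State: |010⟩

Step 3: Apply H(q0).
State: 1/√2|010⟩ + 1/√2|110⟩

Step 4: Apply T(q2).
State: 1/√2|010⟩ + 1/√2|110⟩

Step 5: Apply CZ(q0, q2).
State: 1/√2|010⟩ + 1/√2|110⟩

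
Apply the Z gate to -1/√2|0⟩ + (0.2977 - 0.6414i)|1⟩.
-1/√2|0⟩ + (-0.2977 + 0.6414i)|1⟩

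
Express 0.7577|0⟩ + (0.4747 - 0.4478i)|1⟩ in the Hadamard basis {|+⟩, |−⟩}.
(0.8714 - 0.3166i)|+⟩ + (0.2001 + 0.3166i)|−⟩

With |ψ⟩ = α|0⟩ + β|1⟩, the Hadamard-basis coefficients are ⟨+|ψ⟩ = (α + β)/√2 and ⟨−|ψ⟩ = (α − β)/√2.
Here α = 0.7577, β = (0.4747 - 0.4478i): (α + β)/√2 = (0.8714 - 0.3166i), (α − β)/√2 = (0.2001 + 0.3166i).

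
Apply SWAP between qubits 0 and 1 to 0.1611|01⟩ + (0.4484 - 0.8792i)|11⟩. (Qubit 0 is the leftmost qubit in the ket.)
0.1611|10⟩ + (0.4484 - 0.8792i)|11⟩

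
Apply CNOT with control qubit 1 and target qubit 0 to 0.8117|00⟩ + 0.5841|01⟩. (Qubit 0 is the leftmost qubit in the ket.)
0.8117|00⟩ + 0.5841|11⟩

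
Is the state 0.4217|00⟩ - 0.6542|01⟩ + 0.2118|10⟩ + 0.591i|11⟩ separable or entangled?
Entangled

Writing the state as a|00⟩ + b|01⟩ + c|10⟩ + d|11⟩, it is a product state iff ad − bc = 0.
Here (a, b, c, d) = (0.4217, -0.6542, 0.2118, 0.591i): ad − bc = (0.4217)(0.591i) − (-0.6542)(0.2118) = (0.1386 + 0.2492i) ≠ 0, so the state is entangled.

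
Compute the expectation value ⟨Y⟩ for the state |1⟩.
0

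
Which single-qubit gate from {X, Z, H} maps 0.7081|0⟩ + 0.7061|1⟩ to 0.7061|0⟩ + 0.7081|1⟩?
X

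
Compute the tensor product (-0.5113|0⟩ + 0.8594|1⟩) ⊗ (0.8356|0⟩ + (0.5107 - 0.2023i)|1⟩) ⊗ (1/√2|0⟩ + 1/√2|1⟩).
-0.3021|000⟩ - 0.3021|001⟩ + (-0.1846 + 0.07314i)|010⟩ + (-0.1846 + 0.07314i)|011⟩ + 0.5078|100⟩ + 0.5078|101⟩ + (0.3103 - 0.1229i)|110⟩ + (0.3103 - 0.1229i)|111⟩

amp(|b₁b₂…⟩) = product of the factor amplitudes for bits b₁, b₂, …; only kets whose every factor amplitude is nonzero survive.
|000⟩: (-0.5113)(0.8356)(1/√2) = -0.3021
|001⟩: (-0.5113)(0.8356)(1/√2) = -0.3021
|010⟩: (-0.5113)(0.5107 - 0.2023i)(1/√2) = (-0.1846 + 0.07314i)
|011⟩: (-0.5113)(0.5107 - 0.2023i)(1/√2) = (-0.1846 + 0.07314i)
|100⟩: (0.8594)(0.8356)(1/√2) = 0.5078
|101⟩: (0.8594)(0.8356)(1/√2) = 0.5078
|110⟩: (0.8594)(0.5107 - 0.2023i)(1/√2) = (0.3103 - 0.1229i)
|111⟩: (0.8594)(0.5107 - 0.2023i)(1/√2) = (0.3103 - 0.1229i)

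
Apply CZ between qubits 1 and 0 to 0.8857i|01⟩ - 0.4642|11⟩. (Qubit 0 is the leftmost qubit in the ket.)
0.8857i|01⟩ + 0.4642|11⟩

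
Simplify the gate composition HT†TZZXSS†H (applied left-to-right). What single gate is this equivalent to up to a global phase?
Z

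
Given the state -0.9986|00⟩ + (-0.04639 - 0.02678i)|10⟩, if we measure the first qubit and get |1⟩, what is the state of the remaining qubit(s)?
(-0.8661 - 0.5i)|0⟩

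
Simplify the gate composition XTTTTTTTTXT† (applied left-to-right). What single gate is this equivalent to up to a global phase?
T†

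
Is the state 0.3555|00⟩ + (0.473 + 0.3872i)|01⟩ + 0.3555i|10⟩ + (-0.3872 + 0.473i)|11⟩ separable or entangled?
Separable

Writing the state as a|00⟩ + b|01⟩ + c|10⟩ + d|11⟩, it is a product state iff ad − bc = 0.
Here (a, b, c, d) = (0.3555, (0.473 + 0.3872i), 0.3555i, (-0.3872 + 0.473i)): ad − bc = (0.3555)(-0.3872 + 0.473i) − (0.473 + 0.3872i)(0.3555i) = 0, so the state is separable.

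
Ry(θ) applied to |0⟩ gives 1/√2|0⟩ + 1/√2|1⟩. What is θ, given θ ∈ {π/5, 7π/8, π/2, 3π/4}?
π/2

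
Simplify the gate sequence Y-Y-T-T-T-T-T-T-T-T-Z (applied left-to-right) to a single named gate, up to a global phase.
Z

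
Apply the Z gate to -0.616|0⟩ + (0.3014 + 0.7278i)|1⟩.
-0.616|0⟩ + (-0.3014 - 0.7278i)|1⟩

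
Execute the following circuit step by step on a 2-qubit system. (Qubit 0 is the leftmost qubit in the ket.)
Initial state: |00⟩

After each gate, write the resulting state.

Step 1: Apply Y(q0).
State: i|10⟩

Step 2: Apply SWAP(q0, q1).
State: i|01⟩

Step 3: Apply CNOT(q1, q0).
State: i|11⟩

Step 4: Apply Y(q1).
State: |10⟩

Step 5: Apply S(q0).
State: i|10⟩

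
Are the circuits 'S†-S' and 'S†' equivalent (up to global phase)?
No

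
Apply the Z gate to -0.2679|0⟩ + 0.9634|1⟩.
-0.2679|0⟩ - 0.9634|1⟩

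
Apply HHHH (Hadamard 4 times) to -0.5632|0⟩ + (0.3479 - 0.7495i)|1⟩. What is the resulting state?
-0.5632|0⟩ + (0.3479 - 0.7495i)|1⟩

H² = I, so an even number of Hadamards cancels: H^4 = I and the state is unchanged.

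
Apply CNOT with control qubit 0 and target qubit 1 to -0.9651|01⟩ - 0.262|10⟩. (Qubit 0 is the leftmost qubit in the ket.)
-0.9651|01⟩ - 0.262|11⟩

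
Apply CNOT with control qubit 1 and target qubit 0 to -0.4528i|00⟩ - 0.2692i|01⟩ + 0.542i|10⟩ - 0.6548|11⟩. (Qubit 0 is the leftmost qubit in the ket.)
-0.4528i|00⟩ - 0.6548|01⟩ + 0.542i|10⟩ - 0.2692i|11⟩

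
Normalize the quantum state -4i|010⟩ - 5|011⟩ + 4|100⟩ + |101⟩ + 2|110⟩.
-0.508i|010⟩ - 0.635|011⟩ + 0.508|100⟩ + 0.127|101⟩ + 0.254|110⟩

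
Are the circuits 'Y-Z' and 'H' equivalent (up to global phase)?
No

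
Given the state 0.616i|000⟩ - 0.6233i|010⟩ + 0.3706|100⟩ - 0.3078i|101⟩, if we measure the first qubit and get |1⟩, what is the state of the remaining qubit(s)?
0.7693|00⟩ - 0.6389i|01⟩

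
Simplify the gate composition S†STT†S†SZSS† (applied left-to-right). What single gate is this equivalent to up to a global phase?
Z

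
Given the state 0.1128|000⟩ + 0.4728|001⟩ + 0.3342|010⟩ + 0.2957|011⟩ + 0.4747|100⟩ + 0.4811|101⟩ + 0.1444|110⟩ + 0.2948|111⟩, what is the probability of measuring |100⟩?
0.2253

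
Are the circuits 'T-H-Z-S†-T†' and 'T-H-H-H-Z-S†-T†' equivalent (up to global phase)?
Yes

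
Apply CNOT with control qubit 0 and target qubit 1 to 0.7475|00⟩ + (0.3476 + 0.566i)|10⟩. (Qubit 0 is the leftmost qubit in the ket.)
0.7475|00⟩ + (0.3476 + 0.566i)|11⟩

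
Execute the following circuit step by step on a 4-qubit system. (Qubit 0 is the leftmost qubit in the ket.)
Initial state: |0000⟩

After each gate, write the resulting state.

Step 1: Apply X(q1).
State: |0100⟩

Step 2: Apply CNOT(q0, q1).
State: |0100⟩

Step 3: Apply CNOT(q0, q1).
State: |0100⟩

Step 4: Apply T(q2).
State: |0100⟩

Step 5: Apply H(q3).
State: 1/√2|0100⟩ + 1/√2|0101⟩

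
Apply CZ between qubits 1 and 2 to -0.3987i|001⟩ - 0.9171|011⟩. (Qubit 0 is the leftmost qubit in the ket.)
-0.3987i|001⟩ + 0.9171|011⟩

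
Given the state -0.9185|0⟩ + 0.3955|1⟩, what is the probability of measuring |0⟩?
0.8436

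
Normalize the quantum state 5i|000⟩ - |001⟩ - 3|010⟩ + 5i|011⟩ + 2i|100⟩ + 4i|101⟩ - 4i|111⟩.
0.5103i|000⟩ - 0.1021|001⟩ - 0.3062|010⟩ + 0.5103i|011⟩ + 0.2041i|100⟩ + (1/√6)i|101⟩ - (1/√6)i|111⟩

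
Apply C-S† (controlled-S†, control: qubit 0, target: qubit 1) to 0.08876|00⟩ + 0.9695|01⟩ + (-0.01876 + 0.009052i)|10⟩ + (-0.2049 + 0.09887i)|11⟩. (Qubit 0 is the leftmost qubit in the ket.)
0.08876|00⟩ + 0.9695|01⟩ + (-0.01876 + 0.009052i)|10⟩ + (0.09887 + 0.2049i)|11⟩

C-S† leaves the control-|0⟩ kets |00⟩, |01⟩ unchanged and applies S† to qubit 1 on the control-|1⟩ pair (|10⟩, |11⟩).
S† = [[1, 0], [0, -i]].
With a = amp(|10⟩) = (-0.01876 + 0.009052i) and b = amp(|11⟩) = (-0.2049 + 0.09887i):
new amp(|10⟩) = (1)·a = (-0.01876 + 0.009052i)
new amp(|11⟩) = (-i)·b = (0.09887 + 0.2049i)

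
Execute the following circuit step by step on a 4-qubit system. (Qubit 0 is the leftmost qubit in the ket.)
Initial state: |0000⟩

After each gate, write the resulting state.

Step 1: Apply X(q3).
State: |0001⟩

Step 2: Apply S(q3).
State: i|0001⟩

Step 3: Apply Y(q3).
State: |0000⟩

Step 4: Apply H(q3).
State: 1/√2|0000⟩ + 1/√2|0001⟩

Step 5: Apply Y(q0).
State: (1/√2)i|1000⟩ + (1/√2)i|1001⟩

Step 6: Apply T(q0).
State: (-1/2 + (1/2)i)|1000⟩ + (-1/2 + (1/2)i)|1001⟩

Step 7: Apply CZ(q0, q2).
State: (-1/2 + (1/2)i)|1000⟩ + (-1/2 + (1/2)i)|1001⟩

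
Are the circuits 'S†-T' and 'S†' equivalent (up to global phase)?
No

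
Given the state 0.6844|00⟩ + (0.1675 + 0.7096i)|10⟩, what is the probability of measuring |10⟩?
0.5316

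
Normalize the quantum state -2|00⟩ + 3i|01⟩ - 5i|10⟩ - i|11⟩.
-0.3203|00⟩ + 0.4804i|01⟩ - 0.8006i|10⟩ - 0.1601i|11⟩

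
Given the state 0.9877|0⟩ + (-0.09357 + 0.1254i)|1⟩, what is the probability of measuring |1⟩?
0.02448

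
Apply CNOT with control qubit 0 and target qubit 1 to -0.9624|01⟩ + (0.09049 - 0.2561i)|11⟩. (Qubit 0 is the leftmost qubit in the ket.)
-0.9624|01⟩ + (0.09049 - 0.2561i)|10⟩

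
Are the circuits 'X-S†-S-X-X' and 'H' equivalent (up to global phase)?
No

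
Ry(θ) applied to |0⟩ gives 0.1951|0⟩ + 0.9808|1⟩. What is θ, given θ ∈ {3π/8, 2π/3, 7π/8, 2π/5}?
7π/8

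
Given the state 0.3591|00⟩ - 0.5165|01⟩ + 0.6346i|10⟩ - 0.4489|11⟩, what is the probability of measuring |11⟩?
0.2015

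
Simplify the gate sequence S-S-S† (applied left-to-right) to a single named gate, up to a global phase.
S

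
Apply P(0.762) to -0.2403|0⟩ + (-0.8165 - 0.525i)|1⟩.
-0.2403|0⟩ + (-0.2283 - 0.9435i)|1⟩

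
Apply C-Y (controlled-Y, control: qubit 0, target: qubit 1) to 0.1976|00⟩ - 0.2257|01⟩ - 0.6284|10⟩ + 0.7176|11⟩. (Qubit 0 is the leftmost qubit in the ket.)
0.1976|00⟩ - 0.2257|01⟩ - 0.7176i|10⟩ - 0.6284i|11⟩

C-Y leaves the control-|0⟩ kets |00⟩, |01⟩ unchanged and applies Y to qubit 1 on the control-|1⟩ pair (|10⟩, |11⟩).
Y = [[0, -i], [i, 0]].
With a = amp(|10⟩) = -0.6284 and b = amp(|11⟩) = 0.7176:
new amp(|10⟩) = (-i)·b = -0.7176i
new amp(|11⟩) = (i)·a = -0.6284i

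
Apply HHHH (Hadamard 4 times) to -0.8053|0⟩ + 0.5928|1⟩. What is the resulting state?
-0.8053|0⟩ + 0.5928|1⟩

H² = I, so an even number of Hadamards cancels: H^4 = I and the state is unchanged.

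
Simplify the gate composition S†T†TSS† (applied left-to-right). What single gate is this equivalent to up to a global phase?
S†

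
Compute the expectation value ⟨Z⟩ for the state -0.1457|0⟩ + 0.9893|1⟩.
-0.9575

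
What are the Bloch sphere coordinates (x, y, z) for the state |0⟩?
(0, 0, 1)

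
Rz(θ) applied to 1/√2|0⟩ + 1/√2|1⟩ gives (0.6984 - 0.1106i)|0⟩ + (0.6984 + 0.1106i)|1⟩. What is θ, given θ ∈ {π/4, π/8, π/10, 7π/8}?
π/10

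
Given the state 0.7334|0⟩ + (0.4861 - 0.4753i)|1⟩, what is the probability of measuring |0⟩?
0.5379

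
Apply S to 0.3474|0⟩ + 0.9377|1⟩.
0.3474|0⟩ + 0.9377i|1⟩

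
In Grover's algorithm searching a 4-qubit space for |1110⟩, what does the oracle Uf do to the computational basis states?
Uf|x⟩ = -|x⟩ if x = 1110, else |x⟩ (phase flip on target)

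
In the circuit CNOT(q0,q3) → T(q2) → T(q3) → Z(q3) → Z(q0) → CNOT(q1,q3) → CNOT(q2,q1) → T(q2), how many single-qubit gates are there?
5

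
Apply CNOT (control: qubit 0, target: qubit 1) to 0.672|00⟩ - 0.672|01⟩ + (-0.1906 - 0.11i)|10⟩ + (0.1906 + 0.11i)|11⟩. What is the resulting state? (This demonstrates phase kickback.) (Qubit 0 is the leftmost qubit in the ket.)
0.672|00⟩ - 0.672|01⟩ + (0.1906 + 0.11i)|10⟩ + (-0.1906 - 0.11i)|11⟩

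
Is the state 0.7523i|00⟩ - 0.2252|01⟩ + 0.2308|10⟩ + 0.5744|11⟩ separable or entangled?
Entangled

Writing the state as a|00⟩ + b|01⟩ + c|10⟩ + d|11⟩, it is a product state iff ad − bc = 0.
Here (a, b, c, d) = (0.7523i, -0.2252, 0.2308, 0.5744): ad − bc = (0.7523i)(0.5744) − (-0.2252)(0.2308) = (0.05198 + 0.4321i) ≠ 0, so the state is entangled.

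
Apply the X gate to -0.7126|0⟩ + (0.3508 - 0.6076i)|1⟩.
(0.3508 - 0.6076i)|0⟩ - 0.7126|1⟩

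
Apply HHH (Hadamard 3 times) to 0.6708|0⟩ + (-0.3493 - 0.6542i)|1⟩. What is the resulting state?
(0.2273 - 0.4626i)|0⟩ + (0.7213 + 0.4626i)|1⟩

H² = I, so H^3 = H: a single Hadamard. With (a, b) = (0.6708, (-0.3493 - 0.6542i)), H gives ((a + b)/√2, (a − b)/√2) = ((0.2273 - 0.4626i), (0.7213 + 0.4626i)).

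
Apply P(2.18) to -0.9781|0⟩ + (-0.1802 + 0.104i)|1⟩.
-0.9781|0⟩ + (0.01782 - 0.2073i)|1⟩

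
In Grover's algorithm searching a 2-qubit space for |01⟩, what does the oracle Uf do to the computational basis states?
Uf|x⟩ = -|x⟩ if x = 01, else |x⟩ (phase flip on target)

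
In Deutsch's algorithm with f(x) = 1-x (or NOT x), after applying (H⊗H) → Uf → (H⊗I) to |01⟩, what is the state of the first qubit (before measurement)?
|1⟩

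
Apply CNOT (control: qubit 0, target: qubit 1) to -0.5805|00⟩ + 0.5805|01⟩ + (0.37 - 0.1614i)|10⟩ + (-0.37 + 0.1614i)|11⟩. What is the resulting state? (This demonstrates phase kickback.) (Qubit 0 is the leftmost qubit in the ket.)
-0.5805|00⟩ + 0.5805|01⟩ + (-0.37 + 0.1614i)|10⟩ + (0.37 - 0.1614i)|11⟩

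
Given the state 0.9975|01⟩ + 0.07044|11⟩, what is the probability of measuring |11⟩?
0.004962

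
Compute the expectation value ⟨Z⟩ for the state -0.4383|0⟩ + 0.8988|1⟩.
-0.6157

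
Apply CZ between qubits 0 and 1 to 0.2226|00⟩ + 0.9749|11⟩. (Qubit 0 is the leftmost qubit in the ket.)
0.2226|00⟩ - 0.9749|11⟩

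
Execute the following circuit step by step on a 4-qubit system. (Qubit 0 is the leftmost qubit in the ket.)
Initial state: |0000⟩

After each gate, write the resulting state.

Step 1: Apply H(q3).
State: 1/√2|0000⟩ + 1/√2|0001⟩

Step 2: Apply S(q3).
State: 1/√2|0000⟩ + (1/√2)i|0001⟩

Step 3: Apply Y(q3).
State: 1/√2|0000⟩ + (1/√2)i|0001⟩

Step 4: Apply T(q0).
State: 1/√2|0000⟩ + (1/√2)i|0001⟩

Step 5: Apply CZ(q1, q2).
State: 1/√2|0000⟩ + (1/√2)i|0001⟩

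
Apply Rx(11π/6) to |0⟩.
-0.9659|0⟩ - 0.2588i|1⟩

Rx(11π/6) = [[cos(θ/2), −i·sin(θ/2)], [−i·sin(θ/2), cos(θ/2)]]; θ = 11π/6, cos(θ/2) ≈ -0.965926, sin(θ/2) ≈ 0.258819.
With a = amp(|0⟩) = 1 and b = amp(|1⟩) = 0:
new amp(|0⟩) = (-0.965926)·a + (-0.258819i)·b = -0.9659
new amp(|1⟩) = (-0.258819i)·a + (-0.965926)·b = -0.2588i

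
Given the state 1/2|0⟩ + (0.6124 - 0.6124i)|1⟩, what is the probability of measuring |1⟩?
0.7501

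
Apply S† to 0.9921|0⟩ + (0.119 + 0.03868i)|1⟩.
0.9921|0⟩ + (0.03868 - 0.119i)|1⟩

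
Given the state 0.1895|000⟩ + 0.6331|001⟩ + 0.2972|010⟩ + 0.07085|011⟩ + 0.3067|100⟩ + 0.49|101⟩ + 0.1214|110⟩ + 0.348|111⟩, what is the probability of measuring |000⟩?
0.03591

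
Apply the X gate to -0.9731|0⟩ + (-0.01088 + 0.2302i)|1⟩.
(-0.01088 + 0.2302i)|0⟩ - 0.9731|1⟩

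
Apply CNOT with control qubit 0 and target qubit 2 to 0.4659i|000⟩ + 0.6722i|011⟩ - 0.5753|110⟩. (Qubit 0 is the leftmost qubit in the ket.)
0.4659i|000⟩ + 0.6722i|011⟩ - 0.5753|111⟩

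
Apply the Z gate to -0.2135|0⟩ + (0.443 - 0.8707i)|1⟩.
-0.2135|0⟩ + (-0.443 + 0.8707i)|1⟩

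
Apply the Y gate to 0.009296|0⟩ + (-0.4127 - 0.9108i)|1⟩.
(-0.9108 + 0.4127i)|0⟩ + 0.009296i|1⟩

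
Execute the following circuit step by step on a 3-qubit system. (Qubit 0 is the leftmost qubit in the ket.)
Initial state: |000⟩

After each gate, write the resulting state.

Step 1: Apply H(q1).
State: 1/√2|000⟩ + 1/√2|010⟩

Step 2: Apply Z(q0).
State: 1/√2|000⟩ + 1/√2|010⟩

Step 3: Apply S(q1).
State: 1/√2|000⟩ + (1/√2)i|010⟩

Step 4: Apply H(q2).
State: 1/2|000⟩ + 1/2|001⟩ + (1/2)i|010⟩ + (1/2)i|011⟩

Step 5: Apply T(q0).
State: 1/2|000⟩ + 1/2|001⟩ + (1/2)i|010⟩ + (1/2)i|011⟩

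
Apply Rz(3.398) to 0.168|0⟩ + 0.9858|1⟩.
(-0.02148 - 0.1666i)|0⟩ + (-0.126 + 0.9777i)|1⟩

Rz(3.398) = [[e^(−iθ/2), 0], [0, e^(iθ/2)]] with e^(±iθ/2) = cos(θ/2) ± i·sin(θ/2); θ = 3.398, cos(θ/2) ≈ -0.127853, sin(θ/2) ≈ 0.991793.
With a = amp(|0⟩) = 0.168 and b = amp(|1⟩) = 0.9858:
new amp(|0⟩) = (-0.127853 - 0.991793i)·a = (-0.02148 - 0.1666i)
new amp(|1⟩) = (-0.127853 + 0.991793i)·b = (-0.126 + 0.9777i)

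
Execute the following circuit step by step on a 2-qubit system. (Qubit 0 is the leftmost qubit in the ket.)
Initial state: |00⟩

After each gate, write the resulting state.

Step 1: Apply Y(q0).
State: i|10⟩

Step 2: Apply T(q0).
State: (-1/√2 + (1/√2)i)|10⟩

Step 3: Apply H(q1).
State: (-1/2 + (1/2)i)|10⟩ + (-1/2 + (1/2)i)|11⟩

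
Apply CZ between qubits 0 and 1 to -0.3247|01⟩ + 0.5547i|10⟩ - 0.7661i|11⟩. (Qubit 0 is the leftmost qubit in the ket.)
-0.3247|01⟩ + 0.5547i|10⟩ + 0.7661i|11⟩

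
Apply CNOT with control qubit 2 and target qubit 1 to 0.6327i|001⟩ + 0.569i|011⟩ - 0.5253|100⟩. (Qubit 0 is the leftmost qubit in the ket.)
0.569i|001⟩ + 0.6327i|011⟩ - 0.5253|100⟩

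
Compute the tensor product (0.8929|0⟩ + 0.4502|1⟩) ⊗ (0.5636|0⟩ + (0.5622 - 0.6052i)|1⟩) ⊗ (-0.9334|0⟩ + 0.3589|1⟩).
-0.4697|000⟩ + 0.1806|001⟩ + (-0.4686 + 0.5044i)|010⟩ + (0.1802 - 0.1939i)|011⟩ - 0.2368|100⟩ + 0.09106|101⟩ + (-0.2362 + 0.2543i)|110⟩ + (0.09084 - 0.09779i)|111⟩

amp(|b₁b₂…⟩) = product of the factor amplitudes for bits b₁, b₂, …; only kets whose every factor amplitude is nonzero survive.
|000⟩: (0.8929)(0.5636)(-0.9334) = -0.4697
|001⟩: (0.8929)(0.5636)(0.3589) = 0.1806
|010⟩: (0.8929)(0.5622 - 0.6052i)(-0.9334) = (-0.4686 + 0.5044i)
|011⟩: (0.8929)(0.5622 - 0.6052i)(0.3589) = (0.1802 - 0.1939i)
|100⟩: (0.4502)(0.5636)(-0.9334) = -0.2368
|101⟩: (0.4502)(0.5636)(0.3589) = 0.09106
|110⟩: (0.4502)(0.5622 - 0.6052i)(-0.9334) = (-0.2362 + 0.2543i)
|111⟩: (0.4502)(0.5622 - 0.6052i)(0.3589) = (0.09084 - 0.09779i)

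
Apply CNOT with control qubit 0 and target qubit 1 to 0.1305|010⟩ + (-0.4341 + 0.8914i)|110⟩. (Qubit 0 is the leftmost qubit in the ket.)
0.1305|010⟩ + (-0.4341 + 0.8914i)|100⟩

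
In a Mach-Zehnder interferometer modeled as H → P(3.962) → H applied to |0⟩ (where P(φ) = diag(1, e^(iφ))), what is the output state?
(0.159 - 0.3657i)|0⟩ + (0.841 + 0.3657i)|1⟩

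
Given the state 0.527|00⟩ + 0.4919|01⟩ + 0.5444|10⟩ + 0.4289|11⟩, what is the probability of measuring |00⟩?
0.2777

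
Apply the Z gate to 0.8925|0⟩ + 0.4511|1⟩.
0.8925|0⟩ - 0.4511|1⟩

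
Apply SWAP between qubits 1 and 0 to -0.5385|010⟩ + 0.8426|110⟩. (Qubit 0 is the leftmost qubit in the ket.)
-0.5385|100⟩ + 0.8426|110⟩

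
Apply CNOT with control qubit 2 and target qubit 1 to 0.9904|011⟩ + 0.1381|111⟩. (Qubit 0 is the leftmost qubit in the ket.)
0.9904|001⟩ + 0.1381|101⟩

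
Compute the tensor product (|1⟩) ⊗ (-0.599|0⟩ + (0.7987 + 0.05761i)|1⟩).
-0.599|10⟩ + (0.7987 + 0.05761i)|11⟩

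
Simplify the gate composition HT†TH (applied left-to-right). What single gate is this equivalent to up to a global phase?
I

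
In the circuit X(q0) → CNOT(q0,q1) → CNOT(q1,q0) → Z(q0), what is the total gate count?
4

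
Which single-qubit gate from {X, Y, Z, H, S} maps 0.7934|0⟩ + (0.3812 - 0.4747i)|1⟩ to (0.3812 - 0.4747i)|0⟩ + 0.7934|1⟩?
X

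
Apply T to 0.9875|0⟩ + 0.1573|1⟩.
0.9875|0⟩ + (0.1112 + 0.1112i)|1⟩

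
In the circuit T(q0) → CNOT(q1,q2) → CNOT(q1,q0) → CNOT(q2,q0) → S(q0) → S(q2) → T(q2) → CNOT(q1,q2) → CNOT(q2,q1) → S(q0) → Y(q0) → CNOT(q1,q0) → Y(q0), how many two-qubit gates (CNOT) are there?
6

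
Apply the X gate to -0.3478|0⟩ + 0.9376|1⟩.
0.9376|0⟩ - 0.3478|1⟩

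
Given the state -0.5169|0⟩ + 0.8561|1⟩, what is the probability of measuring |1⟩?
0.7329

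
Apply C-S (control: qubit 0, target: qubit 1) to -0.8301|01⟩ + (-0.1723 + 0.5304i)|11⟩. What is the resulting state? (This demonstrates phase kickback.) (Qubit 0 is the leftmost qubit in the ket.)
-0.8301|01⟩ + (-0.5304 - 0.1723i)|11⟩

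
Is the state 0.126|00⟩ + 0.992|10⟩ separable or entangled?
Separable

Writing the state as a|00⟩ + b|01⟩ + c|10⟩ + d|11⟩, it is a product state iff ad − bc = 0.
Here (a, b, c, d) = (0.126, 0, 0.992, 0): ad − bc = (0.126)(0) − (0)(0.992) = 0, so the state is separable.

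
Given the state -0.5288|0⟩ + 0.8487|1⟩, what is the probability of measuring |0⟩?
0.2796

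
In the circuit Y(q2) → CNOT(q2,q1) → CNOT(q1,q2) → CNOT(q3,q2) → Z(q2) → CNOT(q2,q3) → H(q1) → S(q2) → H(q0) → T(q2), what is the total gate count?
10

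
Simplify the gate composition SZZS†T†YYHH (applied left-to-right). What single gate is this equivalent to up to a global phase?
T†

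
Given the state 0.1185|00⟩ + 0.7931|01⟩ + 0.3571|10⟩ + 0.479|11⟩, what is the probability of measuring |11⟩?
0.2294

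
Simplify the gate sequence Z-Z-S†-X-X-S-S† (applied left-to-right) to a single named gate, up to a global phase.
S†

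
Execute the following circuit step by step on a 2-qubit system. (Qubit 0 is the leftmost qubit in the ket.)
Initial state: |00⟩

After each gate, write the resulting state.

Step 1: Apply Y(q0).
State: i|10⟩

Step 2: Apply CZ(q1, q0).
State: i|10⟩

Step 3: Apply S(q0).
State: -|10⟩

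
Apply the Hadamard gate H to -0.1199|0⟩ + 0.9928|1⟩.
0.6172|0⟩ - 0.7868|1⟩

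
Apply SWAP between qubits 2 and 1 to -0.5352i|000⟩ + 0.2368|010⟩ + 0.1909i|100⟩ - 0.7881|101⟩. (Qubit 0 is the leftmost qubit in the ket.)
-0.5352i|000⟩ + 0.2368|001⟩ + 0.1909i|100⟩ - 0.7881|110⟩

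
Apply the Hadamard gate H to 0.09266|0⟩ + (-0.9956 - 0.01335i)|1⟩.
(-0.6385 - 0.00944i)|0⟩ + (0.7695 + 0.00944i)|1⟩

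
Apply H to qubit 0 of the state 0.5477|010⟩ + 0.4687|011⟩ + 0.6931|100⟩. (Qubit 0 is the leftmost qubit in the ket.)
0.4901|000⟩ + 0.3873|010⟩ + 0.3314|011⟩ - 0.4901|100⟩ + 0.3873|110⟩ + 0.3314|111⟩

H on qubit 0 mixes each pair of kets that differ only in qubit 0: amplitudes (a, b) of (|…0…⟩, |…1…⟩) become ((a + b)/√2, (a − b)/√2). Kets absent from the input have amplitude 0.
(|000⟩, |100⟩): (a, b) = (0, 0.6931) → (0.4901, -0.4901)
(|010⟩, |110⟩): (a, b) = (0.5477, 0) → (0.3873, 0.3873)
(|011⟩, |111⟩): (a, b) = (0.4687, 0) → (0.3314, 0.3314)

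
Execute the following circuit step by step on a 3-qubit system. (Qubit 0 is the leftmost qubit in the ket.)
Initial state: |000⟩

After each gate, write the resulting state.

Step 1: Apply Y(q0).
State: i|100⟩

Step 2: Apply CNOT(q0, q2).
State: i|101⟩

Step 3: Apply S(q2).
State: -|101⟩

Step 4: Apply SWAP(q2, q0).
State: -|101⟩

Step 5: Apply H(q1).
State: -1/√2|101⟩ - 1/√2|111⟩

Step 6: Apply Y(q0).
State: (1/√2)i|001⟩ + (1/√2)i|011⟩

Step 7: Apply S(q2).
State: -1/√2|001⟩ - 1/√2|011⟩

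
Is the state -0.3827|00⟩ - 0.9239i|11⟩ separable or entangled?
Entangled

Writing the state as a|00⟩ + b|01⟩ + c|10⟩ + d|11⟩, it is a product state iff ad − bc = 0.
Here (a, b, c, d) = (-0.3827, 0, 0, -0.9239i): ad − bc = (-0.3827)(-0.9239i) − (0)(0) = 0.3536i ≠ 0, so the state is entangled.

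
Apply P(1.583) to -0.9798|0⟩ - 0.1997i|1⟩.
-0.9798|0⟩ + (0.1997 + 0.002437i)|1⟩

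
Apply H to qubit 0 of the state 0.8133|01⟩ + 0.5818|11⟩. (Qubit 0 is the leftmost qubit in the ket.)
0.9865|01⟩ + 0.1637|11⟩

H on qubit 0 mixes each pair of kets that differ only in qubit 0: amplitudes (a, b) of (|…0…⟩, |…1…⟩) become ((a + b)/√2, (a − b)/√2). Kets absent from the input have amplitude 0.
(|01⟩, |11⟩): (a, b) = (0.8133, 0.5818) → (0.9865, 0.1637)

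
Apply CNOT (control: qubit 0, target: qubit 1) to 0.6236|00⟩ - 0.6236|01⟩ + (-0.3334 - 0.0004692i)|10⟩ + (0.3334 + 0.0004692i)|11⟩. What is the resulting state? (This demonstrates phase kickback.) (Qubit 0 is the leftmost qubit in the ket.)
0.6236|00⟩ - 0.6236|01⟩ + (0.3334 + 0.0004692i)|10⟩ + (-0.3334 - 0.0004692i)|11⟩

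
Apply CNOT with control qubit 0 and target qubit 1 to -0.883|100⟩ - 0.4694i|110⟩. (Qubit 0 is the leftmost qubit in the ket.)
-0.4694i|100⟩ - 0.883|110⟩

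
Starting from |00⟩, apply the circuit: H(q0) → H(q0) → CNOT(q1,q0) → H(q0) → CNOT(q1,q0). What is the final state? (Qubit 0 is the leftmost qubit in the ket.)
1/√2|00⟩ + 1/√2|10⟩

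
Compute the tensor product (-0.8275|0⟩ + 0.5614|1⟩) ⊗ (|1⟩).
-0.8275|01⟩ + 0.5614|11⟩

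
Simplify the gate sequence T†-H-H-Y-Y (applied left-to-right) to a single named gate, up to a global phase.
T†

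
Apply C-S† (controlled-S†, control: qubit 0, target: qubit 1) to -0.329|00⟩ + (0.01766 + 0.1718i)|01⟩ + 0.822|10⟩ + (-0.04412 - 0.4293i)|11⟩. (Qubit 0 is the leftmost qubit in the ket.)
-0.329|00⟩ + (0.01766 + 0.1718i)|01⟩ + 0.822|10⟩ + (-0.4293 + 0.04412i)|11⟩

C-S† leaves the control-|0⟩ kets |00⟩, |01⟩ unchanged and applies S† to qubit 1 on the control-|1⟩ pair (|10⟩, |11⟩).
S† = [[1, 0], [0, -i]].
With a = amp(|10⟩) = 0.822 and b = amp(|11⟩) = (-0.04412 - 0.4293i):
new amp(|10⟩) = (1)·a = 0.822
new amp(|11⟩) = (-i)·b = (-0.4293 + 0.04412i)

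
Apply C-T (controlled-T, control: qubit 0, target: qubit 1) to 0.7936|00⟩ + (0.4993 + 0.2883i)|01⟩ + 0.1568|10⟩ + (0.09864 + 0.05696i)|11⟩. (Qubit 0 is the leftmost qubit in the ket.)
0.7936|00⟩ + (0.4993 + 0.2883i)|01⟩ + 0.1568|10⟩ + (0.02947 + 0.11i)|11⟩

C-T leaves the control-|0⟩ kets |00⟩, |01⟩ unchanged and applies T to qubit 1 on the control-|1⟩ pair (|10⟩, |11⟩).
T = [[1, 0], [0, (1/√2 + (1/√2)i)]].
With a = amp(|10⟩) = 0.1568 and b = amp(|11⟩) = (0.09864 + 0.05696i):
new amp(|10⟩) = (1)·a = 0.1568
new amp(|11⟩) = (1/√2 + (1/√2)i)·b = (0.02947 + 0.11i)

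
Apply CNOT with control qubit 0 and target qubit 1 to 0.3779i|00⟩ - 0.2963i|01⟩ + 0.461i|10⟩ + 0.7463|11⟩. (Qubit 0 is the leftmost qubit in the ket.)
0.3779i|00⟩ - 0.2963i|01⟩ + 0.7463|10⟩ + 0.461i|11⟩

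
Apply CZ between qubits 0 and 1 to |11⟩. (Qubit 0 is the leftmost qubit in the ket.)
-|11⟩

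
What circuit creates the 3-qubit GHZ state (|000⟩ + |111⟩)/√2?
H(q0) → CNOT(q0,q1) → CNOT(q0,q2)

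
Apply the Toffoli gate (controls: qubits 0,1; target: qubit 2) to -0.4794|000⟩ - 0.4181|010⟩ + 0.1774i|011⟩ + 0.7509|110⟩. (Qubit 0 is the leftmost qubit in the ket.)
-0.4794|000⟩ - 0.4181|010⟩ + 0.1774i|011⟩ + 0.7509|111⟩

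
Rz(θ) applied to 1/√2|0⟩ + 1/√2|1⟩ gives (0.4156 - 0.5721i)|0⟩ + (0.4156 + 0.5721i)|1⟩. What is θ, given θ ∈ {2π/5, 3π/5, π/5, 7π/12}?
3π/5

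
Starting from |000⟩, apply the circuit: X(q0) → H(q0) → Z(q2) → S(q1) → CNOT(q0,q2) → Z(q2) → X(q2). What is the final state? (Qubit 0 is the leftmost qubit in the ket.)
1/√2|001⟩ + 1/√2|100⟩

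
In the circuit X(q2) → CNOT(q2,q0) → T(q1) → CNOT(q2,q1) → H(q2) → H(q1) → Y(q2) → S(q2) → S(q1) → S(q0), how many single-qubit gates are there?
8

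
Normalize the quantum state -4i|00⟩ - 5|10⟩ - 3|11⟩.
-0.5657i|00⟩ - 1/√2|10⟩ - 0.4243|11⟩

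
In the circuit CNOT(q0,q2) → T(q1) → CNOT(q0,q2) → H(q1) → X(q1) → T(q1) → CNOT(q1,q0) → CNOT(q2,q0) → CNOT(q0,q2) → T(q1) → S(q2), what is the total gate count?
11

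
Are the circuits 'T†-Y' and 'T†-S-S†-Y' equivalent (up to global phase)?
Yes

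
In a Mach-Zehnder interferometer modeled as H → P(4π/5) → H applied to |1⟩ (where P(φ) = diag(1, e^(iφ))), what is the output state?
(0.9045 - 0.2939i)|0⟩ + (0.09549 + 0.2939i)|1⟩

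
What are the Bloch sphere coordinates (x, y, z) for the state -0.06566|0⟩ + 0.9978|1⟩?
(-0.131, 0, -0.9913)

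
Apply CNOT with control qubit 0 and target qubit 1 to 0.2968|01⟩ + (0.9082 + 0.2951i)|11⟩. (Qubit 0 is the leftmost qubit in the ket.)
0.2968|01⟩ + (0.9082 + 0.2951i)|10⟩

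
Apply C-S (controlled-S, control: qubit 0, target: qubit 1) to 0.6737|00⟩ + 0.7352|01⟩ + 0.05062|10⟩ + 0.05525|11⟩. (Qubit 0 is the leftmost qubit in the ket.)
0.6737|00⟩ + 0.7352|01⟩ + 0.05062|10⟩ + 0.05525i|11⟩

C-S leaves the control-|0⟩ kets |00⟩, |01⟩ unchanged and applies S to qubit 1 on the control-|1⟩ pair (|10⟩, |11⟩).
S = [[1, 0], [0, i]].
With a = amp(|10⟩) = 0.05062 and b = amp(|11⟩) = 0.05525:
new amp(|10⟩) = (1)·a = 0.05062
new amp(|11⟩) = (i)·b = 0.05525i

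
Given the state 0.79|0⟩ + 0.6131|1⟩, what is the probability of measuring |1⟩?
0.3759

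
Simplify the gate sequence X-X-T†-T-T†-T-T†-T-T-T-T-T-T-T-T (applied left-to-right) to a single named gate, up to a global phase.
T†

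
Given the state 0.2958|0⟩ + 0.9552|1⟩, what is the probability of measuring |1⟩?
0.9124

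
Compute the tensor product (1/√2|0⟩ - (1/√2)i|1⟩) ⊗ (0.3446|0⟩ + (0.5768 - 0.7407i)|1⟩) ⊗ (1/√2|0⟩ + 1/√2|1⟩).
0.1723|000⟩ + 0.1723|001⟩ + (0.2884 - 0.3704i)|010⟩ + (0.2884 - 0.3704i)|011⟩ - 0.1723i|100⟩ - 0.1723i|101⟩ + (-0.3704 - 0.2884i)|110⟩ + (-0.3704 - 0.2884i)|111⟩

amp(|b₁b₂…⟩) = product of the factor amplitudes for bits b₁, b₂, …; only kets whose every factor amplitude is nonzero survive.
|000⟩: (1/√2)(0.3446)(1/√2) = 0.1723
|001⟩: (1/√2)(0.3446)(1/√2) = 0.1723
|010⟩: (1/√2)(0.5768 - 0.7407i)(1/√2) = (0.2884 - 0.3704i)
|011⟩: (1/√2)(0.5768 - 0.7407i)(1/√2) = (0.2884 - 0.3704i)
|100⟩: (-(1/√2)i)(0.3446)(1/√2) = -0.1723i
|101⟩: (-(1/√2)i)(0.3446)(1/√2) = -0.1723i
|110⟩: (-(1/√2)i)(0.5768 - 0.7407i)(1/√2) = (-0.3704 - 0.2884i)
|111⟩: (-(1/√2)i)(0.5768 - 0.7407i)(1/√2) = (-0.3704 - 0.2884i)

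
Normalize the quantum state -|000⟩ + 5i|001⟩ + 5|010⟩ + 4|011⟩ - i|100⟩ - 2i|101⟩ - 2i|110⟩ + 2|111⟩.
-0.1118|000⟩ + 0.559i|001⟩ + 0.559|010⟩ + 1/√5|011⟩ - 0.1118i|100⟩ - 0.2236i|101⟩ - 0.2236i|110⟩ + 0.2236|111⟩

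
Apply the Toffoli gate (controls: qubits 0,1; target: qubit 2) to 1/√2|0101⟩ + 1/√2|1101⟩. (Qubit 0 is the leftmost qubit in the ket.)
1/√2|0101⟩ + 1/√2|1111⟩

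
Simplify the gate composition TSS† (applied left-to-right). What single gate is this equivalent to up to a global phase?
T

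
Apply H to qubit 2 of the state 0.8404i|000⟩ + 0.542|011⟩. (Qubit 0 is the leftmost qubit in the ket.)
0.5943i|000⟩ + 0.5943i|001⟩ + 0.3833|010⟩ - 0.3833|011⟩

H on qubit 2 mixes each pair of kets that differ only in qubit 2: amplitudes (a, b) of (|…0…⟩, |…1…⟩) become ((a + b)/√2, (a − b)/√2). Kets absent from the input have amplitude 0.
(|000⟩, |001⟩): (a, b) = (0.8404i, 0) → (0.5943i, 0.5943i)
(|010⟩, |011⟩): (a, b) = (0, 0.542) → (0.3833, -0.3833)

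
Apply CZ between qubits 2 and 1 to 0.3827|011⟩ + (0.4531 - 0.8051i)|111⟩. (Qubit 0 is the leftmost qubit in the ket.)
-0.3827|011⟩ + (-0.4531 + 0.8051i)|111⟩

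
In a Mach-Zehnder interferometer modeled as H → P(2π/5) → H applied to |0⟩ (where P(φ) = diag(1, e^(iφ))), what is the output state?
(0.6545 + 0.4755i)|0⟩ + (0.3455 - 0.4755i)|1⟩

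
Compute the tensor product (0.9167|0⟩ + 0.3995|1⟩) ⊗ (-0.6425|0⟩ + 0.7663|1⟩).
-0.589|00⟩ + 0.7025|01⟩ - 0.2567|10⟩ + 0.3061|11⟩

amp(|b₁b₂…⟩) = product of the factor amplitudes for bits b₁, b₂, …; only kets whose every factor amplitude is nonzero survive.
|00⟩: (0.9167)(-0.6425) = -0.589
|01⟩: (0.9167)(0.7663) = 0.7025
|10⟩: (0.3995)(-0.6425) = -0.2567
|11⟩: (0.3995)(0.7663) = 0.3061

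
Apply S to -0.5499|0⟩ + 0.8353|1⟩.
-0.5499|0⟩ + 0.8353i|1⟩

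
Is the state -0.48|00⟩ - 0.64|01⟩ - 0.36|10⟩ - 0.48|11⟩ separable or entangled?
Separable

Writing the state as a|00⟩ + b|01⟩ + c|10⟩ + d|11⟩, it is a product state iff ad − bc = 0.
Here (a, b, c, d) = (-0.48, -0.64, -0.36, -0.48): ad − bc = (-0.48)(-0.48) − (-0.64)(-0.36) = 0, so the state is separable.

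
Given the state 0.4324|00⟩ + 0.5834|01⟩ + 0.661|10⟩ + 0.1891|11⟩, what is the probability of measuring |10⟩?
0.4369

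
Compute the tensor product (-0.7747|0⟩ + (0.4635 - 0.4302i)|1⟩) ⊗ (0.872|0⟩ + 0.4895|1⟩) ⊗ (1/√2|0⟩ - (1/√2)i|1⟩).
-0.4777|000⟩ + 0.4777i|001⟩ - 0.2681|010⟩ + 0.2681i|011⟩ + (0.2858 - 0.2653i)|100⟩ + (-0.2653 - 0.2858i)|101⟩ + (0.1604 - 0.1489i)|110⟩ + (-0.1489 - 0.1604i)|111⟩

amp(|b₁b₂…⟩) = product of the factor amplitudes for bits b₁, b₂, …; only kets whose every factor amplitude is nonzero survive.
|000⟩: (-0.7747)(0.872)(1/√2) = -0.4777
|001⟩: (-0.7747)(0.872)(-(1/√2)i) = 0.4777i
|010⟩: (-0.7747)(0.4895)(1/√2) = -0.2681
|011⟩: (-0.7747)(0.4895)(-(1/√2)i) = 0.2681i
|100⟩: (0.4635 - 0.4302i)(0.872)(1/√2) = (0.2858 - 0.2653i)
|101⟩: (0.4635 - 0.4302i)(0.872)(-(1/√2)i) = (-0.2653 - 0.2858i)
|110⟩: (0.4635 - 0.4302i)(0.4895)(1/√2) = (0.1604 - 0.1489i)
|111⟩: (0.4635 - 0.4302i)(0.4895)(-(1/√2)i) = (-0.1489 - 0.1604i)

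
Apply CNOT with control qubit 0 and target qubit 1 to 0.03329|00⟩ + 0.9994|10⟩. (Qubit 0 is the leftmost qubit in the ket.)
0.03329|00⟩ + 0.9994|11⟩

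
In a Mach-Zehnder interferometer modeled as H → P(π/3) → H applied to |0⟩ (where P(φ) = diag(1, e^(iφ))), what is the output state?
(0.75 + 0.433i)|0⟩ + (0.25 - 0.433i)|1⟩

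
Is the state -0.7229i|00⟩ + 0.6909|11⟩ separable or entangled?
Entangled

Writing the state as a|00⟩ + b|01⟩ + c|10⟩ + d|11⟩, it is a product state iff ad − bc = 0.
Here (a, b, c, d) = (-0.7229i, 0, 0, 0.6909): ad − bc = (-0.7229i)(0.6909) − (0)(0) = -0.4995i ≠ 0, so the state is entangled.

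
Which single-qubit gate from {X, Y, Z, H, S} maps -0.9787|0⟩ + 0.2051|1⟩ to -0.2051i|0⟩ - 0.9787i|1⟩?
Y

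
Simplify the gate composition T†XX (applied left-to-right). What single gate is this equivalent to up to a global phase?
T†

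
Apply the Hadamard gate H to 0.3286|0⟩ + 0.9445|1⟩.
0.9002|0⟩ - 0.4355|1⟩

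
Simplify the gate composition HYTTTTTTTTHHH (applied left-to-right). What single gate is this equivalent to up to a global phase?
Y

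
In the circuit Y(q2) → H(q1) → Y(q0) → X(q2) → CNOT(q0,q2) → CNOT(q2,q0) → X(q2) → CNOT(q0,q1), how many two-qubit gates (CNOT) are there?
3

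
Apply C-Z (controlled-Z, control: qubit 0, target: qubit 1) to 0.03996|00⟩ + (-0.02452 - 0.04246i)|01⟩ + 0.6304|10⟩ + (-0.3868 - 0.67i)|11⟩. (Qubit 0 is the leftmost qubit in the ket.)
0.03996|00⟩ + (-0.02452 - 0.04246i)|01⟩ + 0.6304|10⟩ + (0.3868 + 0.67i)|11⟩

C-Z leaves the control-|0⟩ kets |00⟩, |01⟩ unchanged and applies Z to qubit 1 on the control-|1⟩ pair (|10⟩, |11⟩).
Z = [[1, 0], [0, -1]].
With a = amp(|10⟩) = 0.6304 and b = amp(|11⟩) = (-0.3868 - 0.67i):
new amp(|10⟩) = (1)·a = 0.6304
new amp(|11⟩) = (-1)·b = (0.3868 + 0.67i)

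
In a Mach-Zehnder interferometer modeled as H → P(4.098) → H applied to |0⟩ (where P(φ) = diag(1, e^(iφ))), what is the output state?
(0.2118 - 0.4086i)|0⟩ + (0.7882 + 0.4086i)|1⟩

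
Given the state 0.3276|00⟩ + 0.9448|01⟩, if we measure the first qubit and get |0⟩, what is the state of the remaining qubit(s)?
0.3276|0⟩ + 0.9448|1⟩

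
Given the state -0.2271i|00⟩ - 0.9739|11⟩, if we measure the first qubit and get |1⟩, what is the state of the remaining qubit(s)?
-|1⟩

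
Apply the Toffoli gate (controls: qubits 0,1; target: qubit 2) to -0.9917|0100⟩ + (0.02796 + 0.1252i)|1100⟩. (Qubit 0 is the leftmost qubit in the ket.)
-0.9917|0100⟩ + (0.02796 + 0.1252i)|1110⟩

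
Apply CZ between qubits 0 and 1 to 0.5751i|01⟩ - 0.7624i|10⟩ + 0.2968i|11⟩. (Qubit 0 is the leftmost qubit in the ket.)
0.5751i|01⟩ - 0.7624i|10⟩ - 0.2968i|11⟩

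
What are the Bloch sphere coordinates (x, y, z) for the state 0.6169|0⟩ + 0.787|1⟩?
(0.971, 0, -0.2388)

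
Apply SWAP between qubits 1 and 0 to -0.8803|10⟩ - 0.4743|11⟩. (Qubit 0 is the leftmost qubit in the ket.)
-0.8803|01⟩ - 0.4743|11⟩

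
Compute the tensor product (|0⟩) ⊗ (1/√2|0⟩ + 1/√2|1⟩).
1/√2|00⟩ + 1/√2|01⟩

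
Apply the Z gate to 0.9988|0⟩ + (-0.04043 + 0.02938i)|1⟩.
0.9988|0⟩ + (0.04043 - 0.02938i)|1⟩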